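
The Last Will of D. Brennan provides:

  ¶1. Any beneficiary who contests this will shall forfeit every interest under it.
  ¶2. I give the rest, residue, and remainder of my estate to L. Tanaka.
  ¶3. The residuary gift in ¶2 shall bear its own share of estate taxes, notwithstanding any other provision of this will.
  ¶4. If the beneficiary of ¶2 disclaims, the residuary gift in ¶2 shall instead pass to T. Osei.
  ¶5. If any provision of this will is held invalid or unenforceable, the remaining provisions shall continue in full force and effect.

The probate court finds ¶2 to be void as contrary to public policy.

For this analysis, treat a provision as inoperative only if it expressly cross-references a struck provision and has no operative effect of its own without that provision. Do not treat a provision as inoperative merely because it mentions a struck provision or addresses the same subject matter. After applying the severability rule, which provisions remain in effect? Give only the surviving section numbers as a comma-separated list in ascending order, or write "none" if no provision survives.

1, 5

¶2 is struck. ¶3 operates only by reference to ¶2, so it falls with ¶2. ¶4 merely fixes the alternative disposition for ¶2; with ¶2 gone it has nothing to operate on and falls away. Under the severability clause in ¶5, the remaining provisions continue in force. That leaves ¶1 and ¶5 in effect.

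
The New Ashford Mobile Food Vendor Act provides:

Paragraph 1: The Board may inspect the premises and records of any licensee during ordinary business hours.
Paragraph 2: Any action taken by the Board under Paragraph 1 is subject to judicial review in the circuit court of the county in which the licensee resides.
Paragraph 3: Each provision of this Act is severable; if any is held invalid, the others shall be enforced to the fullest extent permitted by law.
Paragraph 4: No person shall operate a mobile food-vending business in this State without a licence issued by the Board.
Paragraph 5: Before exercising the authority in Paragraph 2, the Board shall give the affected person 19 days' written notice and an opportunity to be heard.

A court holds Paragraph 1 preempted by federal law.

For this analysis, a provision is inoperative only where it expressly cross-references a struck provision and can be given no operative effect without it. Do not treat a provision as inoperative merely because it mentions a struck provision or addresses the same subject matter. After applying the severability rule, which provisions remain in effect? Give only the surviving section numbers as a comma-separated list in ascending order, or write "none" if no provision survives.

3, 4

Paragraph 1 is struck. Paragraph 2 merely fixes the judicial-review right for Paragraph 1; with Paragraph 1 gone it has nothing to operate on and falls away. Paragraph 5 has no operative effect of its own apart from Paragraph 2 and is therefore inoperative. Under the severability clause in Paragraph 3, the remaining provisions continue in force. Paragraph 3 and Paragraph 4 remain in effect.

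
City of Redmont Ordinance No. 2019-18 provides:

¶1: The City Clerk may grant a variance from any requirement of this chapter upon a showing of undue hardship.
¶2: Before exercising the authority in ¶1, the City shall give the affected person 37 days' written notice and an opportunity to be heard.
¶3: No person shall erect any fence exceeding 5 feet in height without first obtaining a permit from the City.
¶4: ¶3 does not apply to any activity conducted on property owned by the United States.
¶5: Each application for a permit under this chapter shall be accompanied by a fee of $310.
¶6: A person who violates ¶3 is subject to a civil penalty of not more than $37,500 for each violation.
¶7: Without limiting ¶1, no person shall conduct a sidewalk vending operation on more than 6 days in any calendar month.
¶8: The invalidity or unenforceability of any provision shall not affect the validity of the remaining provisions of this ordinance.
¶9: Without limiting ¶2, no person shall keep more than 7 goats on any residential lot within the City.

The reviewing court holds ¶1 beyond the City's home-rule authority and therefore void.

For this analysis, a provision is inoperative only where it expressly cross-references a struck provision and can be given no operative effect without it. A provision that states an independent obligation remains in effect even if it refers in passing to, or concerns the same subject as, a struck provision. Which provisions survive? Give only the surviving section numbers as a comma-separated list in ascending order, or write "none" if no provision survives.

¶1 is struck. ¶2 operates only by reference to ¶1, so it falls with ¶1. ¶9 mentions ¶2 but its own obligation stands independently of ¶2, so ¶9 is not affected. Although ¶7 refers to ¶1, its operative terms do not depend on ¶1, so it remains in effect. ¶8 is a severability clause and preserves every provision that can still be given independent effect. That leaves ¶3, ¶4, ¶5, ¶6, ¶7, ¶8, and ¶9 in effect.

3, 4, 5, 6, 7, 8, 9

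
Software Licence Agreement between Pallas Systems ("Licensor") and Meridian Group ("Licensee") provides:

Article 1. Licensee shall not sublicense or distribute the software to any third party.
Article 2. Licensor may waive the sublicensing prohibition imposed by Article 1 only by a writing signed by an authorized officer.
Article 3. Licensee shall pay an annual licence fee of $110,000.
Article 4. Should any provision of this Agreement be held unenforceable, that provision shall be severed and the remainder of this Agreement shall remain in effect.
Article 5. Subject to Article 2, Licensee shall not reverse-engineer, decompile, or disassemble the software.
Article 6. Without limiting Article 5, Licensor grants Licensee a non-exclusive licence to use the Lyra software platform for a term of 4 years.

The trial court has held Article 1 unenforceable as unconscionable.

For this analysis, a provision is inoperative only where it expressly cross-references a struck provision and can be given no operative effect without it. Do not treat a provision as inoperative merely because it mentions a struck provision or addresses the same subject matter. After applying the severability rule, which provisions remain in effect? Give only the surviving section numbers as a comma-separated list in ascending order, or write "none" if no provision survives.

Article 1 is struck. Article 2 merely fixes the waiver condition for Article 1; with Article 1 gone it has nothing to operate on and falls away. Although Article 5 refers to Article 2, its operative terms do not depend on Article 2, so it remains in effect. Under the severability clause in Article 4, the remaining provisions continue in force. Article 3, Article 4, Article 5, and Article 6 remain in effect.

3, 4, 5, 6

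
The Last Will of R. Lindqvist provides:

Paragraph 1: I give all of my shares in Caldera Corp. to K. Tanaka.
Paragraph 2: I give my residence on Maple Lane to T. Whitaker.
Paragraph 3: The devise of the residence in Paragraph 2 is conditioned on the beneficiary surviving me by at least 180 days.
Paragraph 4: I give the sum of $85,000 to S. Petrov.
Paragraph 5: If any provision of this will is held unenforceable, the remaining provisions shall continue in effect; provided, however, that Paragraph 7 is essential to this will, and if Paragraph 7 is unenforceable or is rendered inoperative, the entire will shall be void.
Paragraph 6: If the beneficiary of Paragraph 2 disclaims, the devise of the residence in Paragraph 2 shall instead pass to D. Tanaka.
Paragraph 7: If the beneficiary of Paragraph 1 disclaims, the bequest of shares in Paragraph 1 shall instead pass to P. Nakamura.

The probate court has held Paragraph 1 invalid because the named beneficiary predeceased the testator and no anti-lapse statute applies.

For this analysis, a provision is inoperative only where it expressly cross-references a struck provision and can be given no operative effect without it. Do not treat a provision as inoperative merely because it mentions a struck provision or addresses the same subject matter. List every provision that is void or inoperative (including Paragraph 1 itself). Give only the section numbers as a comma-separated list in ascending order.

1, 2, 3, 4, 5, 6, 7

Paragraph 1 is struck. Paragraph 7 merely fixes the alternative disposition for Paragraph 1; with Paragraph 1 gone it has nothing to operate on and falls away. Paragraph 5 makes Paragraph 7 an essential term, and Paragraph 7 has been rendered inoperative by the cascade; under Paragraph 5, the entire will is therefore void. No provision of the will survives.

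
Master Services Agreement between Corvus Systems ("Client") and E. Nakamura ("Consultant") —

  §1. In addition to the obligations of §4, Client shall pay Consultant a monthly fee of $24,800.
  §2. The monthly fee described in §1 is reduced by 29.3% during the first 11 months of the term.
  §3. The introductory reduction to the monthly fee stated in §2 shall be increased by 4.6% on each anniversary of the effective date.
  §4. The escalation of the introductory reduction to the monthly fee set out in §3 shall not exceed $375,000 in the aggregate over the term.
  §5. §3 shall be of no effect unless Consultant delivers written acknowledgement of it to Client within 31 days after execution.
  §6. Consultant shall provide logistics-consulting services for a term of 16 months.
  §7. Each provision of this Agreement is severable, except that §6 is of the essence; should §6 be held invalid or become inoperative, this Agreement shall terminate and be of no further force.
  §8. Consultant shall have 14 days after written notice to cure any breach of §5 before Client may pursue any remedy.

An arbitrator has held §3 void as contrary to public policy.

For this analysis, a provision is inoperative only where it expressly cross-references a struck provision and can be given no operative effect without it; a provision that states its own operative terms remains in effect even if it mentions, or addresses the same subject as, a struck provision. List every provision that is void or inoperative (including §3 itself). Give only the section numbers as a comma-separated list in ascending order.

3, 4, 5, 8

§3 is struck. The whole of §4 is the aggregate cap on the escalation of the introductory reduction to the monthly fee, defined by reference to §3, so §4 cannot stand once §3 is removed. §5 operates only by reference to §3, so it falls with §3. The only function of §8 is the cure period for breach of §5, so it cannot stand once §5 is removed. §1 mentions §4 but its own obligation stands independently of §4, so §1 is not affected. §7 makes §6 an essential term, but §6 is unaffected, so the severability proviso in §7 preserves the remaining provisions. That leaves §1, §2, §6, and §7 in effect.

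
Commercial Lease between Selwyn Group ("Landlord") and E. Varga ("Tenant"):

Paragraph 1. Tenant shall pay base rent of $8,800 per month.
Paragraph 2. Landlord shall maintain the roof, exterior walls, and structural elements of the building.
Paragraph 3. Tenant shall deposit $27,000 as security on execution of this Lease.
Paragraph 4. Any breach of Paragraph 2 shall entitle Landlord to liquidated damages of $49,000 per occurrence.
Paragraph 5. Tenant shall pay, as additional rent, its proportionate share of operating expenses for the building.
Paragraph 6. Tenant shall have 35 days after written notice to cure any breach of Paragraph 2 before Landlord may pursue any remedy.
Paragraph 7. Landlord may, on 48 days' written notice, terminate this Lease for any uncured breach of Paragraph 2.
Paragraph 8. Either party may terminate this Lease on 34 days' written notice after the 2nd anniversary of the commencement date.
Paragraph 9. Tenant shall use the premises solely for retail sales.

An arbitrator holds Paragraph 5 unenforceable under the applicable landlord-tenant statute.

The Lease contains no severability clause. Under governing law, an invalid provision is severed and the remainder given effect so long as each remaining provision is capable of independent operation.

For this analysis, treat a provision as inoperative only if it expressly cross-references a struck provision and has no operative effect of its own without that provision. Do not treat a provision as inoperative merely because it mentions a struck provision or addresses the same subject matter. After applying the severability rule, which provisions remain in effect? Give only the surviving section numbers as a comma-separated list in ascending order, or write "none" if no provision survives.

Paragraph 5 is struck. No other provision's operative terms depend on Paragraph 5. Under the stated default rule, only provisions that cannot operate independently fall away; the rest are enforced. That leaves Paragraph 1, Paragraph 2, Paragraph 3, Paragraph 4, Paragraph 6, Paragraph 7, Paragraph 8, and Paragraph 9 in effect.

1, 2, 3, 4, 6, 7, 8, 9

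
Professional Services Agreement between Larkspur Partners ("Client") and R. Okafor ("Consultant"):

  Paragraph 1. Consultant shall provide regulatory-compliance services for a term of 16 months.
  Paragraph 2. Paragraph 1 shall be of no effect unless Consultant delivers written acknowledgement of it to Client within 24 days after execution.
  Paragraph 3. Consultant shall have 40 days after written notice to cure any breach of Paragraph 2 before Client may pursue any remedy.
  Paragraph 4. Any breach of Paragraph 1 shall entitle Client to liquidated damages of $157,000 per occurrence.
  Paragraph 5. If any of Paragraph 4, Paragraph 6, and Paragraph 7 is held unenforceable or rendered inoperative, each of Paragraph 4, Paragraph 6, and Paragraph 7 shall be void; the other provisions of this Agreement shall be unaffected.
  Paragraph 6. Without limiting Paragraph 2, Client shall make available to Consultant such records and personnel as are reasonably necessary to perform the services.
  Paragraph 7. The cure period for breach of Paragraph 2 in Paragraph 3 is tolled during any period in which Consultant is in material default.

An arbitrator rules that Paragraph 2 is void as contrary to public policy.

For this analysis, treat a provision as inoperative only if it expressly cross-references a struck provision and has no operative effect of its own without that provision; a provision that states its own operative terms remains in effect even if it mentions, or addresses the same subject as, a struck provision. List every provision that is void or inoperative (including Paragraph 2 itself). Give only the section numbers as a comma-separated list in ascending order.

2, 3, 4, 6, 7

Paragraph 2 is struck. The only function of Paragraph 3 is the cure period for breach of Paragraph 2, so it cannot stand once Paragraph 2 is removed. The whole of Paragraph 7 is the tolling of the cure period for breach of Paragraph 2, defined by reference to Paragraph 3, so Paragraph 7 cannot stand once Paragraph 3 is removed. Paragraph 5 declares Paragraph 4, Paragraph 6, and Paragraph 7 mutually dependent; since one of them has fallen, all of them are of no effect. That brings down Paragraph 4 and Paragraph 6 as well. The remainder continues in force under Paragraph 5. The provisions still in force are Paragraph 1 and Paragraph 5.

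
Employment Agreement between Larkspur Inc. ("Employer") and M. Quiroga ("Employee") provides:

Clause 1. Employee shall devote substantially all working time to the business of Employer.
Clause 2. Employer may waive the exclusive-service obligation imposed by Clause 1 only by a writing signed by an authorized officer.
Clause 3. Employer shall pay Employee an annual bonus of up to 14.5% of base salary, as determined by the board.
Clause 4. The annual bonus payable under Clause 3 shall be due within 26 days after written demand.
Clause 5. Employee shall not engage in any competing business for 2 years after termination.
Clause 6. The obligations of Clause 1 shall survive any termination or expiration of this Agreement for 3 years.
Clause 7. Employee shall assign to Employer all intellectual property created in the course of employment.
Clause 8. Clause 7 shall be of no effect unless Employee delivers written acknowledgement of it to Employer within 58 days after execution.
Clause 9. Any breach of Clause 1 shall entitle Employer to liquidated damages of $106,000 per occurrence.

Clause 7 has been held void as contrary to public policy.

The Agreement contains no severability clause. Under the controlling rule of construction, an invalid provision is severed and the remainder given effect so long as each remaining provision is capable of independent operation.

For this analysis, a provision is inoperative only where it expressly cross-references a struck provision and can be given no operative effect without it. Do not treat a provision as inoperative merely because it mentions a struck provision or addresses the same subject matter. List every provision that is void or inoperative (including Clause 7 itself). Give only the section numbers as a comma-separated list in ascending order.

Clause 7 is struck. The only function of Clause 8 is the acknowledgement condition for Clause 7, so it cannot stand once Clause 7 is removed. With no severability clause, the stated default rule severs what cannot stand and enforces each remaining provision that can operate on its own. The provisions still in force are Clause 1, Clause 2, Clause 3, Clause 4, Clause 5, Clause 6, and Clause 9.

7, 8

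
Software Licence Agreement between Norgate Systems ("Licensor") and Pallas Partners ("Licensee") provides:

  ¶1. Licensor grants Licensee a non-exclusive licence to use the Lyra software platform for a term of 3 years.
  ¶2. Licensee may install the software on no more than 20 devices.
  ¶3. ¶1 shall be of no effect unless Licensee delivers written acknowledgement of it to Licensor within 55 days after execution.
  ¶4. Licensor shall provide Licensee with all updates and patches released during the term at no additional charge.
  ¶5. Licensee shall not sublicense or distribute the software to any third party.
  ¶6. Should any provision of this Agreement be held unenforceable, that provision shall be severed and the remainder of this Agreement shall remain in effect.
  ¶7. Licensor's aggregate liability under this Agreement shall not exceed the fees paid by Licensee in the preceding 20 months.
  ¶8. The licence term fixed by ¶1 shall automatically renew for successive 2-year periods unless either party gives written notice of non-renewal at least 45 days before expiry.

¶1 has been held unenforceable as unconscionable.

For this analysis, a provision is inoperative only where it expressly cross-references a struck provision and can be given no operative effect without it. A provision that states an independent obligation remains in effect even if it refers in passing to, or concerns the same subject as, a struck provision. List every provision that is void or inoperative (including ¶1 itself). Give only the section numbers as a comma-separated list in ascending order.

¶1 is struck. ¶3 has no operative effect of its own apart from ¶1 and is therefore inoperative. ¶8 does nothing except set the renewal of the licence term by reference to ¶1; with ¶1 gone it has no independent effect and is inoperative. ¶6 is a severability clause and preserves every provision that can still be given independent effect. ¶2, ¶4, ¶5, ¶6, and ¶7 remain in effect.

1, 3, 8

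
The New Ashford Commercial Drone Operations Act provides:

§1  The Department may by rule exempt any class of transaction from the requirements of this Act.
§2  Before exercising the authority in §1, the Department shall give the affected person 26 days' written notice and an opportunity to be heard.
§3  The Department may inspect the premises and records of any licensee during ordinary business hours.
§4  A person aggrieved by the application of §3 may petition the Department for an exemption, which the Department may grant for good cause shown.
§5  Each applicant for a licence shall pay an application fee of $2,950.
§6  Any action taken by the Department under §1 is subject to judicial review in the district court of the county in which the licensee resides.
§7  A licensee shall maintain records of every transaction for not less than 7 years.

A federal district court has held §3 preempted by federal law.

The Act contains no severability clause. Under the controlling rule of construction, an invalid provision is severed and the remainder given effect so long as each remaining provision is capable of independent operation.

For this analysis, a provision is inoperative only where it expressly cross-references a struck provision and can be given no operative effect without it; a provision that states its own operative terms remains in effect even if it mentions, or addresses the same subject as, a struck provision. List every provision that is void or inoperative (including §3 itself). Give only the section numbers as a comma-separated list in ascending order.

3, 4

§3 is struck. §4 operates only by reference to §3, so it falls with §3. Under the stated default rule, only provisions that cannot operate independently fall away; the rest are enforced. §1, §2, §5, §6, and §7 remain in effect.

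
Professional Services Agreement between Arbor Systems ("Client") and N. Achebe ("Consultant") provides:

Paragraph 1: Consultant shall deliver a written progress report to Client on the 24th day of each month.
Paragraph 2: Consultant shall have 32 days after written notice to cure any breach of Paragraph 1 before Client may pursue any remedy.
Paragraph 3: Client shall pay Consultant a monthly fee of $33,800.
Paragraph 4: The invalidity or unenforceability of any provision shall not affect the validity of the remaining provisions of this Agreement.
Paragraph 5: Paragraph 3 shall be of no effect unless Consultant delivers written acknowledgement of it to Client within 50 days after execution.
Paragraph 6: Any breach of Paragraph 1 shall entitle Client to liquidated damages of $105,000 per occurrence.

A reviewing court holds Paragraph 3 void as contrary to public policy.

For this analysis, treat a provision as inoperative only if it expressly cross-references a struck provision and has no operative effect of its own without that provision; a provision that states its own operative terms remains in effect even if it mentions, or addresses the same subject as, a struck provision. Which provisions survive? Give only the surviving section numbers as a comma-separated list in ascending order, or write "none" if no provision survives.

1, 2, 4, 6

Paragraph 3 is struck. Paragraph 5 has no operative effect of its own apart from Paragraph 3 and is therefore inoperative. Paragraph 4 is a severability clause and preserves every provision that can still be given independent effect. The provisions still in force are Paragraph 1, Paragraph 2, Paragraph 4, and Paragraph 6.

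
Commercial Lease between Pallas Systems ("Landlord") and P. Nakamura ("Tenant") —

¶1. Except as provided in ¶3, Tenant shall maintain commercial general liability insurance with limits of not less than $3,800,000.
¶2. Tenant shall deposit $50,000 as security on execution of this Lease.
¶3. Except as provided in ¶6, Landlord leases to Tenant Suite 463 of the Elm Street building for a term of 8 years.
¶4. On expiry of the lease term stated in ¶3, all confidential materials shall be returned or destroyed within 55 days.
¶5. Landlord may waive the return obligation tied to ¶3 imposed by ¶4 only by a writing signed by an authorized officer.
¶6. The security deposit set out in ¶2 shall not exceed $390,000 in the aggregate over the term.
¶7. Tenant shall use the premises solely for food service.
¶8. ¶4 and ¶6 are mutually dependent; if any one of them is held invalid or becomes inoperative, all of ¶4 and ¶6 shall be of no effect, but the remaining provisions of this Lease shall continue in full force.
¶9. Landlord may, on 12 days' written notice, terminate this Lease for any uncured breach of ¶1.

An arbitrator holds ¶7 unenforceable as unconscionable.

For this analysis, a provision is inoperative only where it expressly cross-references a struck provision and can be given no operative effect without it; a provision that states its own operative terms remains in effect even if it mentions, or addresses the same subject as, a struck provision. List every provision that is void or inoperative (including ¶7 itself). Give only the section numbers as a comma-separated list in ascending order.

¶7 is struck. Nothing else in the Lease is defined by reference to ¶7. ¶8 ties ¶4 and ¶6 together, but none of those is affected here; the remaining provisions continue in force under ¶8. That leaves ¶1, ¶2, ¶3, ¶4, ¶5, ¶6, ¶8, and ¶9 in effect.

7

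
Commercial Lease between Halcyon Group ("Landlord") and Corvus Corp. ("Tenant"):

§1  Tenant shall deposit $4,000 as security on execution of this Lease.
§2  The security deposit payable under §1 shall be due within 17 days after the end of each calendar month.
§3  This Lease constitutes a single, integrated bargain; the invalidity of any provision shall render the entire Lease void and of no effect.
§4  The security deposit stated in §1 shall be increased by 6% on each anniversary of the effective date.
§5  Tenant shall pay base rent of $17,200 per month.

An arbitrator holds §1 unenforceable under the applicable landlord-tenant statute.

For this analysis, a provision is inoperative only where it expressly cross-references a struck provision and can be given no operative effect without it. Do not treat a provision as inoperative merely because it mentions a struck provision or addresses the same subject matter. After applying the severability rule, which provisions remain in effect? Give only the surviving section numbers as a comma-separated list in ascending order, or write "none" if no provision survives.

none

§1 is struck. §2 operates only by reference to §1, so it falls with §1. The whole of §4 is the escalation of the security deposit, defined by reference to §1, so §4 cannot stand once §1 is removed. §3 provides that the Lease is not severable, so the invalidity of any one provision voids the entire Lease. No provision of the Lease survives.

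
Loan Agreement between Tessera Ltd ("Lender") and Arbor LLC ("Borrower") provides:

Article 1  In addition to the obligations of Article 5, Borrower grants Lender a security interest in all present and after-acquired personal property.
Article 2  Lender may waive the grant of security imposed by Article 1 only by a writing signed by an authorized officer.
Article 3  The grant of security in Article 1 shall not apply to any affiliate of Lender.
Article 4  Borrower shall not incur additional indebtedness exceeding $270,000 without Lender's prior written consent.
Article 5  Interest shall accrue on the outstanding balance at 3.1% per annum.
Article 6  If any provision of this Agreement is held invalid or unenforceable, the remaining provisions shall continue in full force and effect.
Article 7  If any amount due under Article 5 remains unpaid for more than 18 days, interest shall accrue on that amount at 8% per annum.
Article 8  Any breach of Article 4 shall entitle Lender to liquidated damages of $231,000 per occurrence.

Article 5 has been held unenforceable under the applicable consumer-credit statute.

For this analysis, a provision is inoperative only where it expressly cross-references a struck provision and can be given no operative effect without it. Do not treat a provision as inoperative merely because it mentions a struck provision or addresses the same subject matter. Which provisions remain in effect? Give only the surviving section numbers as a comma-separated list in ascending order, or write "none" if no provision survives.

1, 2, 3, 4, 6, 8

Article 5 is struck. Article 7 has no operative effect of its own apart from Article 5 and is therefore inoperative. Although Article 1 refers to Article 5, its operative terms do not depend on Article 5, so it remains in effect. Under the severability clause in Article 6, the remaining provisions continue in force. The provisions still in force are Article 1, Article 2, Article 3, Article 4, Article 6, and Article 8.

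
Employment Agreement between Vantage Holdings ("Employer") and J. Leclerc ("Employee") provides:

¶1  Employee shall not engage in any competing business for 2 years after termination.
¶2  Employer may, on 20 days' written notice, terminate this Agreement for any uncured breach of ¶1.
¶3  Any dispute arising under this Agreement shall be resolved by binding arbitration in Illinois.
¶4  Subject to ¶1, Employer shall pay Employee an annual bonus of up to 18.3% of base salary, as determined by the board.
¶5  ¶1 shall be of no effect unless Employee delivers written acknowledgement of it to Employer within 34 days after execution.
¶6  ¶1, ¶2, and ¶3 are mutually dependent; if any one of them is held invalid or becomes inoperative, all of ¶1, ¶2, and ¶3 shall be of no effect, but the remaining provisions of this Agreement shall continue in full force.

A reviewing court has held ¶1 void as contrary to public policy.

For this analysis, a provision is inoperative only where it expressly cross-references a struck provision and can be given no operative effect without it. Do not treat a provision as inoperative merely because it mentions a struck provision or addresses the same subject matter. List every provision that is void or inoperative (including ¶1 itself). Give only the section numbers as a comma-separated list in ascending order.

¶1 is struck. The only function of ¶2 is the termination right for breach of ¶1, so it cannot stand once ¶1 is removed. ¶5 operates only by reference to ¶1, so it falls with ¶1. ¶4 mentions ¶1 but its own obligation stands independently of ¶1, so ¶4 is not affected. ¶6 declares ¶1, ¶2, and ¶3 mutually dependent; since one of them has fallen, all of them are of no effect. That brings down ¶3 as well. The remainder continues in force under ¶6. That leaves ¶4 and ¶6 in effect.

1, 2, 3, 5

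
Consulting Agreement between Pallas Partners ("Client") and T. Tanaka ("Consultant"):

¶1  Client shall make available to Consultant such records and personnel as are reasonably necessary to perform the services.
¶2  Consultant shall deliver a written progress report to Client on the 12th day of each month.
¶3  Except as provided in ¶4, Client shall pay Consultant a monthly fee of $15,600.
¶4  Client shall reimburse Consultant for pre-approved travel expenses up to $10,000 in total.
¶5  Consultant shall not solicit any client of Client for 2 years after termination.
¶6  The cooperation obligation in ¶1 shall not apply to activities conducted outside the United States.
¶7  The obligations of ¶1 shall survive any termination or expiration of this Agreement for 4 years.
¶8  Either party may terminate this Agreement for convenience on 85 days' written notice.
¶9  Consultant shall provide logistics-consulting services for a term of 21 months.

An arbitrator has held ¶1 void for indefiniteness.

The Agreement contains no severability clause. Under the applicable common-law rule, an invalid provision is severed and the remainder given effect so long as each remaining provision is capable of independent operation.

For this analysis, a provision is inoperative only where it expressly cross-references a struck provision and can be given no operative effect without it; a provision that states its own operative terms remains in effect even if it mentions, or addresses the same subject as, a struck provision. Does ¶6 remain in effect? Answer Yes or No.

No

¶1 is struck. ¶6 operates only by reference to ¶1, so it falls with ¶1. The only function of ¶7 is the survival period for ¶1, so it cannot stand once ¶1 is removed. With no severability clause, the stated default rule severs what cannot stand and enforces each remaining provision that can operate on its own. That leaves ¶2, ¶3, ¶4, ¶5, ¶8, and ¶9 in effect. ¶6 is among the inoperative provisions, so the answer is no.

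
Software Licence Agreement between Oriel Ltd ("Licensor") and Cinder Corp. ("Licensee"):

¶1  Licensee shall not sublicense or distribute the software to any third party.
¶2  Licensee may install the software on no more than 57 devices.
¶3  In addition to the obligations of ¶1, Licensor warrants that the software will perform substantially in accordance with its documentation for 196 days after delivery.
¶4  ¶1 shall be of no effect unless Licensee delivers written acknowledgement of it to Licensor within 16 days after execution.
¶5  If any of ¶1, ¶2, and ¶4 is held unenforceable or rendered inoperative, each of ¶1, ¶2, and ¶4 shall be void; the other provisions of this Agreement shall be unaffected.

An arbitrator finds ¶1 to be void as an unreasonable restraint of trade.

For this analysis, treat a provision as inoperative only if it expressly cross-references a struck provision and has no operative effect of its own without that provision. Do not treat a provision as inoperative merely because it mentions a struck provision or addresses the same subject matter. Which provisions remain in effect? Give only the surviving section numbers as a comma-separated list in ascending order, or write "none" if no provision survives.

3, 5

¶1 is struck. ¶4 merely fixes the acknowledgement condition for ¶1; with ¶1 gone it has nothing to operate on and falls away. ¶3 mentions ¶1 but its own obligation stands independently of ¶1, so ¶3 is not affected. ¶5 declares ¶1, ¶2, and ¶4 mutually dependent; since one of them has fallen, all of them are of no effect. That brings down ¶2 as well. The remainder continues in force under ¶5. ¶3 and ¶5 remain in effect.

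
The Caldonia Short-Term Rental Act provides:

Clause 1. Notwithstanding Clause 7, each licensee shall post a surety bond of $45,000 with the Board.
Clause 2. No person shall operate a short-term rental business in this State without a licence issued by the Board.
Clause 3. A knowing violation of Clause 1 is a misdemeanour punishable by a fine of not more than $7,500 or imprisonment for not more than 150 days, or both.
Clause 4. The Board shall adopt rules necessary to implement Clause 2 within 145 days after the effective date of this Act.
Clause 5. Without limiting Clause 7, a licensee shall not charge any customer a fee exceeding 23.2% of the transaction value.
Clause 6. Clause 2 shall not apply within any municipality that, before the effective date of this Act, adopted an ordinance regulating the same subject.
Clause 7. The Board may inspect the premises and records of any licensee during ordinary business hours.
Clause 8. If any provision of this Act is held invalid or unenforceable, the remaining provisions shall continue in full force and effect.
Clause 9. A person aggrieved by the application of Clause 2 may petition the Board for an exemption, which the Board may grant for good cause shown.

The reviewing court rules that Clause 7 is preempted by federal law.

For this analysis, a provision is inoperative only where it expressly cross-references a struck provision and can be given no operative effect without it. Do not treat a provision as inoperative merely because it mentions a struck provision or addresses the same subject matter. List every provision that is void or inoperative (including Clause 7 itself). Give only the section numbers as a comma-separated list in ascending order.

7

Clause 7 is struck. Clause 5 mentions Clause 7 but its own obligation stands independently of Clause 7, so Clause 5 is not affected. Although Clause 1 refers to Clause 7, its operative terms do not depend on Clause 7, so it remains in effect. Nothing else in the Act is defined by reference to Clause 7. Clause 8 is a severability clause and preserves every provision that can still be given independent effect. That leaves Clause 1, Clause 2, Clause 3, Clause 4, Clause 5, Clause 6, Clause 8, and Clause 9 in effect.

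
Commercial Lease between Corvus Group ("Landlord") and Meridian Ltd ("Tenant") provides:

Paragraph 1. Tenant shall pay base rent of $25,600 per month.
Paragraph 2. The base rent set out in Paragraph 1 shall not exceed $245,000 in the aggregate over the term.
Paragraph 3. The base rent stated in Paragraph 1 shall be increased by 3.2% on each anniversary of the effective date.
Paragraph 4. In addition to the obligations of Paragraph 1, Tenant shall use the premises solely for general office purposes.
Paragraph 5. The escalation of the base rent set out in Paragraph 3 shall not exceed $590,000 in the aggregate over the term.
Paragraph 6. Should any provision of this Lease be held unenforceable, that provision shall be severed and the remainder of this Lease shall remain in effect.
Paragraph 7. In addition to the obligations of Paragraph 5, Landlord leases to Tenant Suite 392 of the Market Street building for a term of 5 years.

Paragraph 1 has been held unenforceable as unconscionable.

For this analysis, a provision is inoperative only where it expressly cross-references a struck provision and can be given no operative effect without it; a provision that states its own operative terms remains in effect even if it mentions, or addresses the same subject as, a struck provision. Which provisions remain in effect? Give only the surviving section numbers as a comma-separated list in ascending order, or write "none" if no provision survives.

Paragraph 1 is struck. The whole of Paragraph 2 is the aggregate cap on the base rent, defined by reference to Paragraph 1, so Paragraph 2 cannot stand once Paragraph 1 is removed. Paragraph 3 does nothing except set the escalation of the base rent by reference to Paragraph 1; with Paragraph 1 gone it has no independent effect and is inoperative. Paragraph 5 has no operative effect of its own apart from Paragraph 3 and is therefore inoperative. Paragraph 4 mentions Paragraph 1 but its own obligation stands independently of Paragraph 1, so Paragraph 4 is not affected. Paragraph 7 mentions Paragraph 5 but its own obligation stands independently of Paragraph 5, so Paragraph 7 is not affected. Under the severability clause in Paragraph 6, the remaining provisions continue in force. That leaves Paragraph 4, Paragraph 6, and Paragraph 7 in effect.

4, 6, 7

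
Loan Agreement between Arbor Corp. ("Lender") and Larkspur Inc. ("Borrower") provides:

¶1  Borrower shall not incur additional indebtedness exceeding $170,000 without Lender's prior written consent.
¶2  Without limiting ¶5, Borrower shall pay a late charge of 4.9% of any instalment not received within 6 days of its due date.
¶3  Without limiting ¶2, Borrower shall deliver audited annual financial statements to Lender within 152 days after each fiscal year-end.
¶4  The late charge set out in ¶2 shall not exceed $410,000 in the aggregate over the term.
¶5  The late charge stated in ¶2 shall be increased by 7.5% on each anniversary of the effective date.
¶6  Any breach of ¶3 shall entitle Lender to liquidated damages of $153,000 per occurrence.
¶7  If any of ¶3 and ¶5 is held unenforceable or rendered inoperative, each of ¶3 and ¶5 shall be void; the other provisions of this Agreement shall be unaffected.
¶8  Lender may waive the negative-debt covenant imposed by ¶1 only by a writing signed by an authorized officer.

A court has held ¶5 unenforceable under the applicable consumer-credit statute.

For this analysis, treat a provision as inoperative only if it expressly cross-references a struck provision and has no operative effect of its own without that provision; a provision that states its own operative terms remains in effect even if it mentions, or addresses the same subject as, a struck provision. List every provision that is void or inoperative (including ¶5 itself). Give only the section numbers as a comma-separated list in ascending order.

¶5 is struck. ¶2 mentions ¶5 but its own obligation stands independently of ¶5, so ¶2 is not affected. No other provision's operative terms depend on ¶5. ¶7 declares ¶3 and ¶5 mutually dependent; since one of them has fallen, all of them are of no effect. That brings down ¶3 as well. ¶6 in turn depends solely on a provision now struck and likewise falls. The remainder continues in force under ¶7. That leaves ¶1, ¶2, ¶4, ¶7, and ¶8 in effect.

3, 5, 6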